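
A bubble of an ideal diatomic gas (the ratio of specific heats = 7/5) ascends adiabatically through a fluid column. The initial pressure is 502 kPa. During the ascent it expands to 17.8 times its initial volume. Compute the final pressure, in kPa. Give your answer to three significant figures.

P₂ ≈ 8.91 kPa

Since PV^γ is constant along a reversible adiabat, P₂ = P₁ (V₁/V₂)^γ.
P₂ = 502 × (1/17.8)^(7/5) = 8.915 kPa.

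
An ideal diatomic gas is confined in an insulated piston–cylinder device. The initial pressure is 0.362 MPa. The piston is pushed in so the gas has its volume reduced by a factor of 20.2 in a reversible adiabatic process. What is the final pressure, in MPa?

P₂ ≈ 24.3 MPa

Since PV^γ is constant along a reversible adiabat, P₂ = P₁ (V₁/V₂)^γ.
For a diatomic ideal gas γ = 7/5.
P₂ = 0.362 × 20.2^(7/5) = 24.33 MPa.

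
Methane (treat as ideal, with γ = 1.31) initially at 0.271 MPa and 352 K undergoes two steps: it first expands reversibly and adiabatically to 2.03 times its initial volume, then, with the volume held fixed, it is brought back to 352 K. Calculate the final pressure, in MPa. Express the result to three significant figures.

Adiabatic step (PV^γ = const): P₂ = 0.271×(1/2.03)^(1.31) = 0.1072 MPa; T₂ = 352×(1/2.03)^(0.31) = 282.6 K.
Isochoric: P₃ = P₂(T₃/T₂) = 0.1072 × (352/282.6) = 0.1335 MPa.

P₃ ≈ 0.133 MPa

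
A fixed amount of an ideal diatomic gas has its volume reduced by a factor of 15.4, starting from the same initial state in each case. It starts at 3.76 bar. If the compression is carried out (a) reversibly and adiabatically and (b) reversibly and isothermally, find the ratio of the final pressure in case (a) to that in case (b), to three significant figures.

P_adiabatic / P_isothermal ≈ 2.99

For a diatomic ideal gas γ = 7/5.
Isothermal: P_b = P₁(V₁/V₂) = 3.76×15.4.
Adiabatic: P_a = P₁(V₁/V₂)^γ = 3.76×15.4^(7/5).
P_a/P_b = (V₁/V₂)^(γ−1) = 15.4^(2/5) = 2.985.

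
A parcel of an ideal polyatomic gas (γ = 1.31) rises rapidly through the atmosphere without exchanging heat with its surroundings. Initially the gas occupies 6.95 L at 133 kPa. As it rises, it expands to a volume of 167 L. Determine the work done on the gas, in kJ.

P₂ = P₁(V₁/V₂)^γ = 133×(6.95/167)^(1.31) = 2.066 kPa.
For a reversible adiabat, W_by_gas = (P₁V₁ − P₂V₂)/(γ−1).
W_by = (133000×0.00695 − 2066×0.167) / (0.31) = 1869 J.
W_on_gas = −W_by = -1869 J.

W ≈ -1.87 kJ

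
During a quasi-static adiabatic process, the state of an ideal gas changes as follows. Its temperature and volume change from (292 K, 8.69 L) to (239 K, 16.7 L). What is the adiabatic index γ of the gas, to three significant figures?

TV^(γ−1) = const ⇒ γ − 1 = ln(T₂/T₁) / ln(V₁/V₂).
γ = 1 + ln(239/292) / ln(8.69/16.7) = 1.307.

γ ≈ 1.31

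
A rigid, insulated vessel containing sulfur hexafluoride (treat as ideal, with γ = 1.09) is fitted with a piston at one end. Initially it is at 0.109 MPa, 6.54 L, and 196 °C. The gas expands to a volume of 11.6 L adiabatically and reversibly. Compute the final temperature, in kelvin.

Adiabatic: T₁V₁^(γ−1) = T₂V₂^(γ−1) ⇒ T₂ = T₁ (V₁/V₂)^(γ−1).
T₁ = 196 °C = 469.1 K.
T₂ = 469.1 × (6.54/11.6)^(0.09) = 445.6 K.

T₂ ≈ 446 K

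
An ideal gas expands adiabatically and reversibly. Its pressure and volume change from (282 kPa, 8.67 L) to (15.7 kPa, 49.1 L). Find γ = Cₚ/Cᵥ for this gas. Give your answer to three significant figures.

γ ≈ 1.67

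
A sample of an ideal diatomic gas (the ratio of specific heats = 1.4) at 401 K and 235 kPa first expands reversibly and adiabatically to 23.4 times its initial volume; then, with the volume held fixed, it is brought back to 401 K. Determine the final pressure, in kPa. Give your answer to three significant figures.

Adiabatic step (PV^γ = const): P₂ = 235×(1/23.4)^(1.4) = 2.846 kPa; T₂ = 401×(1/23.4)^(0.4) = 113.6 K.
Isochoric: P₃ = P₂(T₃/T₂) = 2.846 × (401/113.6) = 10.04 kPa.

P₃ ≈ 10.0 kPa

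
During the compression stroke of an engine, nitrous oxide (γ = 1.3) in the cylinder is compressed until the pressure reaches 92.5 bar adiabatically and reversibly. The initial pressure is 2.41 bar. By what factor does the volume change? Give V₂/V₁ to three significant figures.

V₂/V₁ ≈ 0.0605

From PV^γ = const, V₂/V₁ = (P₁/P₂)^(1/γ).
V₂/V₁ = (2.41/92.5)^(0.769) = 0.06046.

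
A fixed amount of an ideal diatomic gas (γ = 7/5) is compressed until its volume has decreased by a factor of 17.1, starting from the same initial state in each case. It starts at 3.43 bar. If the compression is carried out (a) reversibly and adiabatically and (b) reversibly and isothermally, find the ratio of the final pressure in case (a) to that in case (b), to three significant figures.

P_adiabatic / P_isothermal ≈ 3.11

Isothermal: P_b = P₁(V₁/V₂) = 3.43×17.1.
Adiabatic: P_a = P₁(V₁/V₂)^γ = 3.43×17.1^(7/5).
P_a/P_b = (V₁/V₂)^(γ−1) = 17.1^(2/5) = 3.113.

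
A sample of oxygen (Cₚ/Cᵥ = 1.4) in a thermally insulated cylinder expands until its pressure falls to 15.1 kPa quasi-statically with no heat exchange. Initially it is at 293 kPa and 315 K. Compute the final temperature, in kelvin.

T₂ ≈ 135 K

Along an adiabat T P^((1−γ)/γ) is constant, so T₂ = T₁ (P₂/P₁)^((γ−1)/γ).
T₂ = 315 × (15.1/293)^(0.286) = 135 K.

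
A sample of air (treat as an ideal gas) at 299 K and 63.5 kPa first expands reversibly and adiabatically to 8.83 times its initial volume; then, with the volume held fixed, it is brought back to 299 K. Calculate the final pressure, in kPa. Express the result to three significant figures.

For a diatomic ideal gas γ = 7/5.
Adiabatic step (PV^γ = const): P₂ = 63.5×(1/8.83)^(7/5) = 3.009 kPa; T₂ = 299×(1/8.83)^(2/5) = 125.1 K.
Isochoric: P₃ = P₂(T₃/T₂) = 3.009 × (299/125.1) = 7.191 kPa.

P₃ ≈ 7.19 kPa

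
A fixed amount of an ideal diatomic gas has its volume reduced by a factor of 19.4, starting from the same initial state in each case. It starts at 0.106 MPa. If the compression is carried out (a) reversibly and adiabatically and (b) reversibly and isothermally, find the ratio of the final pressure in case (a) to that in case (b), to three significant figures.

P_adiabatic / P_isothermal ≈ 3.27

For a diatomic ideal gas γ = 7/5.
Isothermal: P_b = P₁(V₁/V₂) = 0.106×19.4.
Adiabatic: P_a = P₁(V₁/V₂)^γ = 0.106×19.4^(7/5).
P_a/P_b = (V₁/V₂)^(γ−1) = 19.4^(2/5) = 3.274.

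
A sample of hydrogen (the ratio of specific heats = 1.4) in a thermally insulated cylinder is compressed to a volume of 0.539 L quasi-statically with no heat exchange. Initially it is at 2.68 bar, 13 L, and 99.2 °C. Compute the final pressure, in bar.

Since PV^γ is constant along a reversible adiabat, P₂ = P₁ (V₁/V₂)^γ.
P₂ = 2.68 × (13/0.539)^(1.4) = 230.9 bar.

P₂ ≈ 231 bar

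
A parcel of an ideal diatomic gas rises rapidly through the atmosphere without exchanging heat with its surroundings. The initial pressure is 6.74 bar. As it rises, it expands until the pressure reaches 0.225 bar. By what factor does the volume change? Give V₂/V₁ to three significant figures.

V₂/V₁ ≈ 11.3

From PV^γ = const, V₂/V₁ = (P₁/P₂)^(1/γ).
For a diatomic ideal gas γ = 7/5.
V₂/V₁ = (6.74/0.225)^(5/7) = 11.34.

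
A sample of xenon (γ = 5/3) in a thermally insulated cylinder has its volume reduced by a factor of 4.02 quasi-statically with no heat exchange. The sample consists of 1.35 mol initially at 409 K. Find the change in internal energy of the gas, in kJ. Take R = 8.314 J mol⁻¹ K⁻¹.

ΔU ≈ 10.5 kJ

For a reversible adiabat TV^(γ−1) is constant, so T₂ = T₁ (V₁/V₂)^(γ−1).
T₂ = 409 × 4.02^(2/3) = 1034 K.
Q = 0, so ΔU = W_on_gas = nCᵥΔT with Cᵥ = R/(γ−1) = 12.47 J/(mol·K).
ΔU = 1.35 × 12.47 × (1034 − 409) = 10520 J.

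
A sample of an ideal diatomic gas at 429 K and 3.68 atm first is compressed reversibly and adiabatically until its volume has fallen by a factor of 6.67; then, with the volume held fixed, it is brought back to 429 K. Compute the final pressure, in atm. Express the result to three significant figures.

P₃ ≈ 24.5 atm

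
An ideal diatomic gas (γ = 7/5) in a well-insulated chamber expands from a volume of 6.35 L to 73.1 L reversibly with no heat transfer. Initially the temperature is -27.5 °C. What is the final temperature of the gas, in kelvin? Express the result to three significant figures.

Adiabatic: T₁V₁^(γ−1) = T₂V₂^(γ−1) ⇒ T₂ = T₁ (V₁/V₂)^(γ−1).
T₁ = -27.5 °C = 245.6 K.
T₂ = 245.6 × (6.35/73.1)^(2/5) = 92.44 K.

T₂ ≈ 92.4 K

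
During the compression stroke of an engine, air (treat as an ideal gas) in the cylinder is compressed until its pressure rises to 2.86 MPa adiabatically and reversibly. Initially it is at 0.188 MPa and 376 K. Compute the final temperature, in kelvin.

T₂ ≈ 818 K

Along an adiabat T P^((1−γ)/γ) is constant, so T₂ = T₁ (P₂/P₁)^((γ−1)/γ).
For a diatomic ideal gas γ = 7/5, so (γ−1)/γ = 2/7.
T₂ = 376 × (2.86/0.188)^(2/7) = 818.4 K.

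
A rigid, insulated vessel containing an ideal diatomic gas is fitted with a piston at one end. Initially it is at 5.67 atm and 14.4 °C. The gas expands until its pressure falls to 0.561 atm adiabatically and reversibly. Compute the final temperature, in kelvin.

T₂ ≈ 148 K

Adiabatic: T₂/T₁ = (P₂/P₁)^((γ−1)/γ).
For a diatomic ideal gas γ = 7/5, so (γ−1)/γ = 2/7.
T₁ = 14.4 °C = 287.5 K.
T₂ = 287.5 × (0.561/5.67)^(2/7) = 148.5 K.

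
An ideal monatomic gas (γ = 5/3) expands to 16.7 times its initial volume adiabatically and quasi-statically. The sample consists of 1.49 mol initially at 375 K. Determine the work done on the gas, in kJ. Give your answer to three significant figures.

Adiabatic: T₁V₁^(γ−1) = T₂V₂^(γ−1) ⇒ T₂ = T₁ (V₁/V₂)^(γ−1).
T₂ = 375 × (1/16.7)^(2/3) = 57.4 K.
Q = 0, so ΔU = W_on_gas = nCᵥΔT with Cᵥ = R/(γ−1) = 12.47 J/(mol·K).
ΔU = 1.49 × 12.47 × (57.4 − 375) = -5902 J.

W ≈ -5.90 kJ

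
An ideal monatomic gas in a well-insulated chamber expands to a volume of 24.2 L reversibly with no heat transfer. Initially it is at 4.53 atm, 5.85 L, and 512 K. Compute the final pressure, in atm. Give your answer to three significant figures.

P₂ ≈ 0.425 atm

Adiabatic: P₁V₁^γ = P₂V₂^γ ⇒ P₂ = P₁ (V₁/V₂)^γ.
γ = 5/3 for a monatomic ideal gas.
P₂ = 4.53 × (5.85/24.2)^(5/3) = 0.4249 atm.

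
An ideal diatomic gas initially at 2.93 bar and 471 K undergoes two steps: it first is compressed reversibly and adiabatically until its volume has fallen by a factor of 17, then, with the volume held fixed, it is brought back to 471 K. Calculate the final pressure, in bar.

P₃ ≈ 49.8 bar

For a diatomic ideal gas γ = 7/5.
Adiabatic step (PV^γ = const): P₂ = 2.93×17^(7/5) = 154.7 bar; T₂ = 471×17^(2/5) = 1463 K.
Isochoric: P₃ = P₂(T₃/T₂) = 154.7 × (471/1463) = 49.81 bar.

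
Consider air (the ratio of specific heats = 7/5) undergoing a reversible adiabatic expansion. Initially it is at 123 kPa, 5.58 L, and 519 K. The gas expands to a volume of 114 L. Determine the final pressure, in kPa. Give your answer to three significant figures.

P₂ ≈ 1.80 kPa

Since PV^γ is constant along a reversible adiabat, P₂ = P₁ (V₁/V₂)^γ.
P₂ = 123 × (5.58/114)^(7/5) = 1.801 kPa.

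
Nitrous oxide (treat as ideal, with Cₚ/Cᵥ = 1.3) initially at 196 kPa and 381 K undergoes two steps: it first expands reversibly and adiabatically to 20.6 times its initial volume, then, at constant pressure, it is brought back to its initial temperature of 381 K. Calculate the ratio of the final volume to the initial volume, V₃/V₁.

V₃/V₁ ≈ 51.1

Adiabatic step: V₂/V₁ = 20.6; T₂ = T₁·(1/20.6)^(0.3) = 153.7 K.
Isobaric step: V₃/V₂ = T₃/T₂ = 381/153.7.
V₃/V₁ = (V₂/V₁)(V₃/V₂) = 20.6 × (381/153.7) = 51.05.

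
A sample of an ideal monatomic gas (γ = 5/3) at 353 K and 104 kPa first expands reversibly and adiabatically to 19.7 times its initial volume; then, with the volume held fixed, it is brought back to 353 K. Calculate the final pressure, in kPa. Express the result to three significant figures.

P₃ ≈ 5.28 kPa

Adiabatic step (PV^γ = const): P₂ = 104×(1/19.7)^(5/3) = 0.7238 kPa; T₂ = 353×(1/19.7)^(2/3) = 48.39 K.
Isochoric: P₃ = P₂(T₃/T₂) = 0.7238 × (353/48.39) = 5.279 kPa.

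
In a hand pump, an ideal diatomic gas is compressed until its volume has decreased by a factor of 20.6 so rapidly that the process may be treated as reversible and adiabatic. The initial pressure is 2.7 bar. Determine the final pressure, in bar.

P₂ ≈ 187 bar

Adiabatic: P₁V₁^γ = P₂V₂^γ ⇒ P₂ = P₁ (V₁/V₂)^γ.
For a diatomic ideal gas γ = 7/5.
P₂ = 2.7 × 20.6^(7/5) = 186.5 bar.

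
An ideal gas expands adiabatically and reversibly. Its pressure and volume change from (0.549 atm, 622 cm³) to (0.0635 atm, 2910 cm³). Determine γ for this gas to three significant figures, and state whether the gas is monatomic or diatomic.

PV^γ = const ⇒ γ = ln(P₂/P₁) / ln(V₁/V₂).
γ = ln(0.0635/0.549) / ln(622/2910) = 1.398.
γ ≈ 1.40 is close to 7/5, so the gas is diatomic.

γ ≈ 1.40; diatomic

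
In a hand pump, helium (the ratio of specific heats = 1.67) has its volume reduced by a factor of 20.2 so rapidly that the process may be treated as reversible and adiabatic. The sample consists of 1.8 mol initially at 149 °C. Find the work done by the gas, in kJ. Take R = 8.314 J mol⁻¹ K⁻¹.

Adiabatic: T₁V₁^(γ−1) = T₂V₂^(γ−1) ⇒ T₂ = T₁ (V₁/V₂)^(γ−1).
T₁ = 149 °C = 422.1 K.
T₂ = 422.1 × 20.2^(0.67) = 3163 K.
Q = 0, so ΔU = W_on_gas = nCᵥΔT with Cᵥ = R/(γ−1) = 12.41 J/(mol·K).
ΔU = 1.8 × 12.41 × (3163 − 422.1) = 61210 J.
Work done by the gas = −ΔU = -61210 J.

W ≈ -61.2 kJ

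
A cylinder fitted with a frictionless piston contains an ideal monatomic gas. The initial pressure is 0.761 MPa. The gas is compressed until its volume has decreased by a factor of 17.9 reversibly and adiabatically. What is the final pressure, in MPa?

Since PV^γ is constant along a reversible adiabat, P₂ = P₁ (V₁/V₂)^γ.
For a monatomic ideal gas γ = 5/3.
P₂ = 0.761 × 17.9^(5/3) = 93.21 MPa.

P₂ ≈ 93.2 MPa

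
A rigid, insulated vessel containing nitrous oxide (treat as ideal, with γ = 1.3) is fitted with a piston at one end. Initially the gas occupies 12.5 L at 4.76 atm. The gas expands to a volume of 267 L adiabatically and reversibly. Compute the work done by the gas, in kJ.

W ≈ 12.1 kJ

P₂ = P₁(V₁/V₂)^γ = 4.76×(12.5/267)^(1.3) = 0.08895 atm.
For a reversible adiabat, W_by_gas = (P₁V₁ − P₂V₂)/(γ−1).
W_by = (482300×0.0125 − 9012×0.267) / (0.3) = 12080 J.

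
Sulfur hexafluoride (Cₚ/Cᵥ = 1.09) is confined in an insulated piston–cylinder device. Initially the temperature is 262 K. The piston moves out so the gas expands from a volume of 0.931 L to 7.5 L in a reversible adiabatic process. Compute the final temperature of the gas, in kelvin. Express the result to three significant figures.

T₂ ≈ 217 K

Adiabatic: T₁V₁^(γ−1) = T₂V₂^(γ−1) ⇒ T₂ = T₁ (V₁/V₂)^(γ−1).
T₂ = 262 × (0.931/7.5)^(0.09) = 217.1 K.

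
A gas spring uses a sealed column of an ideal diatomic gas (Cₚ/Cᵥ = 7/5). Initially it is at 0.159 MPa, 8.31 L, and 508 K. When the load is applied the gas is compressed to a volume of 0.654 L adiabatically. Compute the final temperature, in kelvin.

Adiabatic: T₁V₁^(γ−1) = T₂V₂^(γ−1) ⇒ T₂ = T₁ (V₁/V₂)^(γ−1).
T₂ = 508 × (8.31/0.654)^(2/5) = 1404 K.

T₂ ≈ 1400 K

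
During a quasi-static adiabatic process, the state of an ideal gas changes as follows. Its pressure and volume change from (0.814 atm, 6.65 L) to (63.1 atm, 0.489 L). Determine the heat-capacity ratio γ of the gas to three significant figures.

γ ≈ 1.67

PV^γ = const ⇒ γ = ln(P₂/P₁) / ln(V₁/V₂).
γ = ln(63.1/0.814) / ln(6.65/0.489) = 1.667.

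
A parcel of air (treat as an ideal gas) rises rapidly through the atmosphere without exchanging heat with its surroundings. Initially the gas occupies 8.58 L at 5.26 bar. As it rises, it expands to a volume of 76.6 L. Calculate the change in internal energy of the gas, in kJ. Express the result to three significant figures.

γ = 7/5 for a diatomic ideal gas.
P₂ = P₁(V₁/V₂)^γ = 5.26×(8.58/76.6)^(7/5) = 0.2454 bar.
For a reversible adiabat, W_by_gas = (P₁V₁ − P₂V₂)/(γ−1).
W_by = (526000×0.00858 − 24540×0.0766) / (2/5) = 6582 J.
Q = 0 ⇒ ΔU = −W_by = -6582 J.

ΔU ≈ -6.58 kJ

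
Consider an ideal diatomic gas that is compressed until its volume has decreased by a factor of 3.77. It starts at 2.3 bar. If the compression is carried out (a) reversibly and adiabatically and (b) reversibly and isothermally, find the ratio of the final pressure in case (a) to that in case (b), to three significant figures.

For a diatomic ideal gas γ = 7/5.
Isothermal: P_b = P₁(V₁/V₂) = 2.3×3.77.
Adiabatic: P_a = P₁(V₁/V₂)^γ = 2.3×3.77^(7/5).
P_a/P_b = (V₁/V₂)^(γ−1) = 3.77^(2/5) = 1.7.

P_adiabatic / P_isothermal ≈ 1.70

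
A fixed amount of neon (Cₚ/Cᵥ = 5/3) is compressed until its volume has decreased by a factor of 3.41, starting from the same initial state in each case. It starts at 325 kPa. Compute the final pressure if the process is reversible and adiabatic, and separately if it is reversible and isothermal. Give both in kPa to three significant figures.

adiabatic: 2510 kPa; isothermal: 1110 kPa

Isothermal: P₂ = P₁(V₁/V₂) = 325×3.41 = 1108 kPa.
Adiabatic: P₂ = P₁(V₁/V₂)^γ = 325×3.41^(5/3) = 2511 kPa.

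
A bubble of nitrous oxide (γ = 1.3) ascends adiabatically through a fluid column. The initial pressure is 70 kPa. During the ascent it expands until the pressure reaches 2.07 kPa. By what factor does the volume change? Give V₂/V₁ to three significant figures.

V₂/V₁ ≈ 15.0

From PV^γ = const, V₂/V₁ = (P₁/P₂)^(1/γ).
V₂/V₁ = (70/2.07)^(0.769) = 15.01.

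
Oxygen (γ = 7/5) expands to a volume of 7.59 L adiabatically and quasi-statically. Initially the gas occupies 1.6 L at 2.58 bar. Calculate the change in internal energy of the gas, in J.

P₂ = P₁(V₁/V₂)^γ = 2.58×(1.6/7.59)^(7/5) = 0.2918 bar.
For a reversible adiabat, W_by_gas = (P₁V₁ − P₂V₂)/(γ−1).
W_by = (258000×0.0016 − 29180×0.00759) / (2/5) = 478.4 J.
Q = 0 ⇒ ΔU = −W_by = -478.4 J.

ΔU ≈ -478 J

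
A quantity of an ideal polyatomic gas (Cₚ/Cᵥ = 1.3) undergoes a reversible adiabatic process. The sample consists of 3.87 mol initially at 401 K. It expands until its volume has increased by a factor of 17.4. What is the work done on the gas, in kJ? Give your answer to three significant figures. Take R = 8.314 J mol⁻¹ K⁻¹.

W ≈ -24.8 kJ

Adiabatic: T₁V₁^(γ−1) = T₂V₂^(γ−1) ⇒ T₂ = T₁ (V₁/V₂)^(γ−1).
T₂ = 401 × (1/17.4)^(0.3) = 170.2 K.
Q = 0, so ΔU = W_on_gas = nCᵥΔT with Cᵥ = R/(γ−1) = 27.71 J/(mol·K).
ΔU = 3.87 × 27.71 × (170.2 − 401) = -24750 J.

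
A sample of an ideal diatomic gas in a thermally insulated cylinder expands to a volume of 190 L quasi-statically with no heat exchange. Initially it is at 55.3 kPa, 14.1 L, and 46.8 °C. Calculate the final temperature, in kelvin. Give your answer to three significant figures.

Adiabatic: T₁V₁^(γ−1) = T₂V₂^(γ−1) ⇒ T₂ = T₁ (V₁/V₂)^(γ−1).
γ = 7/5 for a diatomic ideal gas.
T₁ = 46.8 °C = 319.9 K.
T₂ = 319.9 × (14.1/190)^(2/5) = 113 K.

T₂ ≈ 113 K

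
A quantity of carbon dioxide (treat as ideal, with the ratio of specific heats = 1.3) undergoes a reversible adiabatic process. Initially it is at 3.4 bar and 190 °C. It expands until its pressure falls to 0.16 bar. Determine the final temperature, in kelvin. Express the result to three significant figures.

T₂ ≈ 229 K

Adiabatic: T₂/T₁ = (P₂/P₁)^((γ−1)/γ).
T₁ = 190 °C = 463.1 K.
T₂ = 463.1 × (0.16/3.4)^(0.231) = 228.8 K.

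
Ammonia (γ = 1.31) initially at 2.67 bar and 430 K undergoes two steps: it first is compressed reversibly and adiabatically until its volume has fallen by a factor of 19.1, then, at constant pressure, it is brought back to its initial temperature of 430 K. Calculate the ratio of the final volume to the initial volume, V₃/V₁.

Adiabatic step: V₂/V₁ = 0.05236; T₂ = T₁·19.1^(0.31) = 1073 K.
Isobaric step: V₃/V₂ = T₃/T₂ = 430/1073.
V₃/V₁ = (V₂/V₁)(V₃/V₂) = 0.05236 × (430/1073) = 0.02098.

V₃/V₁ ≈ 0.0210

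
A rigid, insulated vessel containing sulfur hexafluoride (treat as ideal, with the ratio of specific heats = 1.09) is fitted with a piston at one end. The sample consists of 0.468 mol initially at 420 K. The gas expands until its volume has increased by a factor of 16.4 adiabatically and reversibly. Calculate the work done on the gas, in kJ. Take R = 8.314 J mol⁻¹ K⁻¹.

Adiabatic: T₁V₁^(γ−1) = T₂V₂^(γ−1) ⇒ T₂ = T₁ (V₁/V₂)^(γ−1).
T₂ = 420 × (1/16.4)^(0.09) = 326.5 K.
Q = 0, so ΔU = W_on_gas = nCᵥΔT with Cᵥ = R/(γ−1) = 92.38 J/(mol·K).
ΔU = 0.468 × 92.38 × (326.5 − 420) = -4041 J.

W ≈ -4.04 kJ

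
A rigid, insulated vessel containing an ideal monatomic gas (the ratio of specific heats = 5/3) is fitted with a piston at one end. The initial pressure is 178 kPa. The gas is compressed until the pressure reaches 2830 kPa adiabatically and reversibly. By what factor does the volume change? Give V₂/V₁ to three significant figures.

V₂/V₁ ≈ 0.190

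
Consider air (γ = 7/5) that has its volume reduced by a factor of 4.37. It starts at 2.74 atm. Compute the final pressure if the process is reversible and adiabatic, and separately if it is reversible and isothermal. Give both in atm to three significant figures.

Isothermal: P₂ = P₁(V₁/V₂) = 2.74×4.37 = 11.97 atm.
Adiabatic: P₂ = P₁(V₁/V₂)^γ = 2.74×4.37^(7/5) = 21.6 atm.

adiabatic: 21.6 atm; isothermal: 12.0 atm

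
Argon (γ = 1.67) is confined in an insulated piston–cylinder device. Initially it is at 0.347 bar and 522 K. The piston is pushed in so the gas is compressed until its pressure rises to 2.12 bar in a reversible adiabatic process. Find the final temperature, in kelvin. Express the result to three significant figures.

T₂ ≈ 1080 K

Along an adiabat T P^((1−γ)/γ) is constant, so T₂ = T₁ (P₂/P₁)^((γ−1)/γ).
T₂ = 522 × (2.12/0.347)^(0.401) = 1079 K.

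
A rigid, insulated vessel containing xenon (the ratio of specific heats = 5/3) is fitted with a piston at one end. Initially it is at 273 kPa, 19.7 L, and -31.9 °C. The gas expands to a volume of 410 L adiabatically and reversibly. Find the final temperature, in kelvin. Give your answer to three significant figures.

T₂ ≈ 31.9 K

For a reversible adiabat TV^(γ−1) is constant, so T₂ = T₁ (V₁/V₂)^(γ−1).
T₁ = -31.9 °C = 241.2 K.
T₂ = 241.2 × (19.7/410)^(2/3) = 31.89 K.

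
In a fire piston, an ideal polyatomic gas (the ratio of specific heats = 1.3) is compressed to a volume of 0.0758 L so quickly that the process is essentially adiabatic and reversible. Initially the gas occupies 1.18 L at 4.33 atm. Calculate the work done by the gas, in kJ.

W ≈ -2.21 kJ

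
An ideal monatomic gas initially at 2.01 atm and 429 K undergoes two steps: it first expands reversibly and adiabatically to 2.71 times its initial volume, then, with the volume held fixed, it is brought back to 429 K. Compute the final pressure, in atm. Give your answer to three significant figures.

For a monatomic ideal gas γ = 5/3.
Adiabatic step (PV^γ = const): P₂ = 2.01×(1/2.71)^(5/3) = 0.3816 atm; T₂ = 429×(1/2.71)^(2/3) = 220.7 K.
Isochoric: P₃ = P₂(T₃/T₂) = 0.3816 × (429/220.7) = 0.7417 atm.

P₃ ≈ 0.742 atm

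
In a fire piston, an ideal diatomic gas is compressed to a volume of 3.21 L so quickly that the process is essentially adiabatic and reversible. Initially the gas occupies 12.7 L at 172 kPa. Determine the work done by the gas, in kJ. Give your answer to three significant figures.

W ≈ -4.01 kJ

γ = 7/5 for a diatomic ideal gas.
P₂ = P₁(V₁/V₂)^γ = 172×(12.7/3.21)^(7/5) = 1180 kPa.
For a reversible adiabat, W_by_gas = (P₁V₁ − P₂V₂)/(γ−1).
W_by = (172000×0.0127 − 1.18×10^6×0.00321) / (2/5) = -4006 J.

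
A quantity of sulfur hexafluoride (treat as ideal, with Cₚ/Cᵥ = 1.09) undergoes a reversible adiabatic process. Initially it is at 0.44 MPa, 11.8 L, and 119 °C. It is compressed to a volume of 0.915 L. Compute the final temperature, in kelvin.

T₂ ≈ 494 K

Adiabatic: T₁V₁^(γ−1) = T₂V₂^(γ−1) ⇒ T₂ = T₁ (V₁/V₂)^(γ−1).
T₁ = 119 °C = 392.1 K.
T₂ = 392.1 × (11.8/0.915)^(0.09) = 493.6 K.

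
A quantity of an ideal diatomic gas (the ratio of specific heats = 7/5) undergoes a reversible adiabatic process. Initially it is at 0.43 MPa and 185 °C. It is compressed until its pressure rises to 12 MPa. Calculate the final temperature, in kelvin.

T₂ ≈ 1190 K

Adiabatic: T₂/T₁ = (P₂/P₁)^((γ−1)/γ).
T₁ = 185 °C = 458.1 K.
T₂ = 458.1 × (12/0.43)^(2/7) = 1186 K.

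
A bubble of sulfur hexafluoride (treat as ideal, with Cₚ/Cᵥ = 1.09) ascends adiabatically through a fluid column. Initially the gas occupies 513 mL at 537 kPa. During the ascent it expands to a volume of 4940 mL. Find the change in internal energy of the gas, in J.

P₂ = P₁(V₁/V₂)^γ = 537×(513/4940)^(1.09) = 45.48 kPa.
For a reversible adiabat, W_by_gas = (P₁V₁ − P₂V₂)/(γ−1).
W_by = (537000×0.000513 − 45480×0.00494) / (0.09) = 564.4 J.
Q = 0 ⇒ ΔU = −W_by = -564.4 J.

ΔU ≈ -564 J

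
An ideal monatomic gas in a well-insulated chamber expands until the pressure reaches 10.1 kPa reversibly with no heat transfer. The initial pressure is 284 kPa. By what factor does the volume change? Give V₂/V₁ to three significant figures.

V₂/V₁ ≈ 7.40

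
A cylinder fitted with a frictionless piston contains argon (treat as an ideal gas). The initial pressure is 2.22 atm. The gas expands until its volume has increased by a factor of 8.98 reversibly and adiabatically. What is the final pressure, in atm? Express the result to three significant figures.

P₂ ≈ 0.0572 atm

Since PV^γ is constant along a reversible adiabat, P₂ = P₁ (V₁/V₂)^γ.
For a monatomic ideal gas γ = 5/3.
P₂ = 2.22 × (1/8.98)^(5/3) = 0.05722 atm.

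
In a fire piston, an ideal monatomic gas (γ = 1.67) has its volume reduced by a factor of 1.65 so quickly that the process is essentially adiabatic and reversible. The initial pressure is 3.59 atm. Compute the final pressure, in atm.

Since PV^γ is constant along a reversible adiabat, P₂ = P₁ (V₁/V₂)^γ.
P₂ = 3.59 × 1.65^(1.67) = 8.285 atm.

P₂ ≈ 8.29 atm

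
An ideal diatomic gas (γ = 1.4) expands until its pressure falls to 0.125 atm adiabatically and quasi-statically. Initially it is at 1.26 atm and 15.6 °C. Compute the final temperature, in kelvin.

Along an adiabat T P^((1−γ)/γ) is constant, so T₂ = T₁ (P₂/P₁)^((γ−1)/γ).
T₁ = 15.6 °C = 288.8 K.
T₂ = 288.8 × (0.125/1.26)^(0.286) = 149.2 K.

T₂ ≈ 149 K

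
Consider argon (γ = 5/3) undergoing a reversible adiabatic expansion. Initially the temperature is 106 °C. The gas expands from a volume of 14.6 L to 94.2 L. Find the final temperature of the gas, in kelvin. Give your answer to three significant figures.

T₂ ≈ 109 K

Adiabatic: T₁V₁^(γ−1) = T₂V₂^(γ−1) ⇒ T₂ = T₁ (V₁/V₂)^(γ−1).
T₁ = 106 °C = 379.1 K.
T₂ = 379.1 × (14.6/94.2)^(2/3) = 109.4 K.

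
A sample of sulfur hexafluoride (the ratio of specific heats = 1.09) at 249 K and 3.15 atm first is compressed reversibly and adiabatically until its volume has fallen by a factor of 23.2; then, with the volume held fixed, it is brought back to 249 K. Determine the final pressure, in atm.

P₃ ≈ 73.1 atm

Adiabatic step (PV^γ = const): P₂ = 3.15×23.2^(1.09) = 96.98 atm; T₂ = 249×23.2^(0.09) = 330.4 K.
Isochoric: P₃ = P₂(T₃/T₂) = 96.98 × (249/330.4) = 73.08 atm.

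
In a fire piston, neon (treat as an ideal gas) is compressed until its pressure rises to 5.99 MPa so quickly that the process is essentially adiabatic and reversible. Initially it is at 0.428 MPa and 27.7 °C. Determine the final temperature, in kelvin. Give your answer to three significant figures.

Adiabatic: T₂/T₁ = (P₂/P₁)^((γ−1)/γ).
For a monatomic ideal gas γ = 5/3, so (γ−1)/γ = 2/5.
T₁ = 27.7 °C = 300.8 K.
T₂ = 300.8 × (5.99/0.428)^(2/5) = 864.5 K.

T₂ ≈ 864 K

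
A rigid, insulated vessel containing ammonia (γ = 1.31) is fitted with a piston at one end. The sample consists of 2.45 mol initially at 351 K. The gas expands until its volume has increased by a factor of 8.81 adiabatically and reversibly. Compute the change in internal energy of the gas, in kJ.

Adiabatic: T₁V₁^(γ−1) = T₂V₂^(γ−1) ⇒ T₂ = T₁ (V₁/V₂)^(γ−1).
T₂ = 351 × (1/8.81)^(0.31) = 178.8 K.
Q = 0, so ΔU = W_on_gas = nCᵥΔT with Cᵥ = R/(γ−1) = 26.82 J/(mol·K).
ΔU = 2.45 × 26.82 × (178.8 − 351) = -11310 J.

ΔU ≈ -11.3 kJ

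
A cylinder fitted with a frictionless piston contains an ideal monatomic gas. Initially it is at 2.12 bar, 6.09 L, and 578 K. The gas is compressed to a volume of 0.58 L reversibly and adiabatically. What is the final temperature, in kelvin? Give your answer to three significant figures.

T₂ ≈ 2770 K

For a reversible adiabat TV^(γ−1) is constant, so T₂ = T₁ (V₁/V₂)^(γ−1).
γ = 5/3 for a monatomic ideal gas.
T₂ = 578 × (6.09/0.58)^(2/3) = 2772 K.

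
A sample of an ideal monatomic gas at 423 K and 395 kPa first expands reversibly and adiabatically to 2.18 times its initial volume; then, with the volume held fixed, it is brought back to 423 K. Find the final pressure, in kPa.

For a monatomic ideal gas γ = 5/3.
Adiabatic step (PV^γ = const): P₂ = 395×(1/2.18)^(5/3) = 107.8 kPa; T₂ = 423×(1/2.18)^(2/3) = 251.6 K.
Isochoric: P₃ = P₂(T₃/T₂) = 107.8 × (423/251.6) = 181.2 kPa.

P₃ ≈ 181 kPa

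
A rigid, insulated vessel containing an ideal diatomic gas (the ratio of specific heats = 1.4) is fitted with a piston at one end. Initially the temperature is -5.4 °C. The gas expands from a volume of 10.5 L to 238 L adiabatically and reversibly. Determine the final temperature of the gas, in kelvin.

T₂ ≈ 76.8 K

For a reversible adiabat TV^(γ−1) is constant, so T₂ = T₁ (V₁/V₂)^(γ−1).
T₁ = -5.4 °C = 267.8 K.
T₂ = 267.8 × (10.5/238)^(0.4) = 76.84 K.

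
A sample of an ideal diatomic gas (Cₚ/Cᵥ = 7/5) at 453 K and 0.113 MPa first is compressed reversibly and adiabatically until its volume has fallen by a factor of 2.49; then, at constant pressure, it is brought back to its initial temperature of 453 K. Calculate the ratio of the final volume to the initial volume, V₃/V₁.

Adiabatic step: V₂/V₁ = 0.4016; T₂ = T₁·2.49^(2/5) = 652.5 K.
Isobaric step: V₃/V₂ = T₃/T₂ = 453/652.5.
V₃/V₁ = (V₂/V₁)(V₃/V₂) = 0.4016 × (453/652.5) = 0.2788.

V₃/V₁ ≈ 0.279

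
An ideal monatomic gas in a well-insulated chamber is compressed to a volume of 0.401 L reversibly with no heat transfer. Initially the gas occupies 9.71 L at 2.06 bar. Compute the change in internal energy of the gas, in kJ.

ΔU ≈ 22.1 kJ

γ = 5/3 for a monatomic ideal gas.
P₂ = P₁(V₁/V₂)^γ = 2.06×(9.71/0.401)^(5/3) = 417.5 bar.
For a reversible adiabat, W_by_gas = (P₁V₁ − P₂V₂)/(γ−1).
W_by = (206000×0.00971 − 4.175×10^7×0.000401) / (2/3) = -22110 J.
Q = 0 ⇒ ΔU = −W_by = 22110 J.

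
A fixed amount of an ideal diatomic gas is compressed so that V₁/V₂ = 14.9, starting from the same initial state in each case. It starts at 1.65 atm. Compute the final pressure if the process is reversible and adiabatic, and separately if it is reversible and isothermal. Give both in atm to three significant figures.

adiabatic: 72.4 atm; isothermal: 24.6 atm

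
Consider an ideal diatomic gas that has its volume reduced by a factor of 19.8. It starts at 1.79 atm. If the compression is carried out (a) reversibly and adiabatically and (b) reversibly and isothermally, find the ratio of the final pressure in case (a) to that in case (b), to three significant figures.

For a diatomic ideal gas γ = 7/5.
Isothermal: P_b = P₁(V₁/V₂) = 1.79×19.8.
Adiabatic: P_a = P₁(V₁/V₂)^γ = 1.79×19.8^(7/5).
P_a/P_b = (V₁/V₂)^(γ−1) = 19.8^(2/5) = 3.301.

P_adiabatic / P_isothermal ≈ 3.30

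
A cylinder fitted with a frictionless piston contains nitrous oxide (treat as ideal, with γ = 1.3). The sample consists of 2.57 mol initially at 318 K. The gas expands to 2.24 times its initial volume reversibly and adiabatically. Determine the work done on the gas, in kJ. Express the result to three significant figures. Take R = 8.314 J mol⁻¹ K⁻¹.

W ≈ -4.87 kJ

For a reversible adiabat TV^(γ−1) is constant, so T₂ = T₁ (V₁/V₂)^(γ−1).
T₂ = 318 × (1/2.24)^(0.3) = 249.7 K.
Q = 0, so ΔU = W_on_gas = nCᵥΔT with Cᵥ = R/(γ−1) = 27.71 J/(mol·K).
ΔU = 2.57 × 27.71 × (249.7 − 318) = -4867 J.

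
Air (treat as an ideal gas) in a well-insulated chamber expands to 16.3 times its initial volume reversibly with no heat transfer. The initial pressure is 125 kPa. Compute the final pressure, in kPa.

Adiabatic: P₁V₁^γ = P₂V₂^γ ⇒ P₂ = P₁ (V₁/V₂)^γ.
For a diatomic ideal gas γ = 7/5.
P₂ = 125 × (1/16.3)^(7/5) = 2.511 kPa.

P₂ ≈ 2.51 kPa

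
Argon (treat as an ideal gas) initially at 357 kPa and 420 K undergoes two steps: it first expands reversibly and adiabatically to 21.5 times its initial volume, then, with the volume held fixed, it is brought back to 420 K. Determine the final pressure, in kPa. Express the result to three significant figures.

P₃ ≈ 16.6 kPa

For a monatomic ideal gas γ = 5/3.
Adiabatic step (PV^γ = const): P₂ = 357×(1/21.5)^(5/3) = 2.148 kPa; T₂ = 420×(1/21.5)^(2/3) = 54.32 K.
Isochoric: P₃ = P₂(T₃/T₂) = 2.148 × (420/54.32) = 16.6 kPa.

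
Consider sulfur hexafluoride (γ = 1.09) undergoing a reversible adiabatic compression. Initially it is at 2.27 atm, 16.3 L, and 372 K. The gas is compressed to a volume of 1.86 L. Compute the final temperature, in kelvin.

For a reversible adiabat TV^(γ−1) is constant, so T₂ = T₁ (V₁/V₂)^(γ−1).
T₂ = 372 × (16.3/1.86)^(0.09) = 452.3 K.

T₂ ≈ 452 K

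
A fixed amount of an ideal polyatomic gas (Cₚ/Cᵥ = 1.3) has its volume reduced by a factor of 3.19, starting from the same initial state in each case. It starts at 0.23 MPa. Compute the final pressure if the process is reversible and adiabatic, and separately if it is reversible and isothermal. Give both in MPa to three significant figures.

adiabatic: 1.04 MPa; isothermal: 0.734 MPa

Isothermal: P₂ = P₁(V₁/V₂) = 0.23×3.19 = 0.7337 MPa.
Adiabatic: P₂ = P₁(V₁/V₂)^γ = 0.23×3.19^(1.3) = 1.039 MPa.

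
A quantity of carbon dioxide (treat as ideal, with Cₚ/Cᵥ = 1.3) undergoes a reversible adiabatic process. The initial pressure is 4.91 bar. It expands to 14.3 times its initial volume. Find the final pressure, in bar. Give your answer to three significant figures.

P₂ ≈ 0.155 bar

Since PV^γ is constant along a reversible adiabat, P₂ = P₁ (V₁/V₂)^γ.
P₂ = 4.91 × (1/14.3)^(1.3) = 0.1546 bar.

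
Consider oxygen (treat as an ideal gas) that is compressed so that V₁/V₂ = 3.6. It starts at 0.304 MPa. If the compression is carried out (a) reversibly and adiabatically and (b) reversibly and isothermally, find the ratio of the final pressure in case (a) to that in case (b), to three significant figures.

For a diatomic ideal gas γ = 7/5.
Isothermal: P_b = P₁(V₁/V₂) = 0.304×3.6.
Adiabatic: P_a = P₁(V₁/V₂)^γ = 0.304×3.6^(7/5).
P_a/P_b = (V₁/V₂)^(γ−1) = 3.6^(2/5) = 1.669.

P_adiabatic / P_isothermal ≈ 1.67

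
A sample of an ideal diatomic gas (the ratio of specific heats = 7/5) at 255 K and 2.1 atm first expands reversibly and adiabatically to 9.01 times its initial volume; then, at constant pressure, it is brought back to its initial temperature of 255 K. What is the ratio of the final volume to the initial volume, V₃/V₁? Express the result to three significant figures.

V₃/V₁ ≈ 21.7

Adiabatic step: V₂/V₁ = 9.01; T₂ = T₁·(1/9.01)^(2/5) = 105.8 K.
Isobaric step: V₃/V₂ = T₃/T₂ = 255/105.8.
V₃/V₁ = (V₂/V₁)(V₃/V₂) = 9.01 × (255/105.8) = 21.71.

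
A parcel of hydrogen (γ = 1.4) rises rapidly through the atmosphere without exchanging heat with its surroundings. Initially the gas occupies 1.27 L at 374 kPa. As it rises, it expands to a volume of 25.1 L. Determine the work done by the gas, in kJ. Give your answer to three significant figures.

W ≈ 0.827 kJ

P₂ = P₁(V₁/V₂)^γ = 374×(1.27/25.1)^(1.4) = 5.737 kPa.
For a reversible adiabat, W_by_gas = (P₁V₁ − P₂V₂)/(γ−1).
W_by = (374000×0.00127 − 5737×0.0251) / (0.4) = 827.5 J.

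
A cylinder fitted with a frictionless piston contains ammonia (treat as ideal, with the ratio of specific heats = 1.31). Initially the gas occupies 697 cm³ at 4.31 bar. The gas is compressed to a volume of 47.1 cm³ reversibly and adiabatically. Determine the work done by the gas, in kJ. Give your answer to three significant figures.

P₂ = P₁(V₁/V₂)^γ = 4.31×(697/47.1)^(1.31) = 147 bar.
For a reversible adiabat, W_by_gas = (P₁V₁ − P₂V₂)/(γ−1).
W_by = (431000×0.000697 − 1.47×10^7×4.71×10^-5) / (0.31) = -1265 J.

W ≈ -1.27 kJ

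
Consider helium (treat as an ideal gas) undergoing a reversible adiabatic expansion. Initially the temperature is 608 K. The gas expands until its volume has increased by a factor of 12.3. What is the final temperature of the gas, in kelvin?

T₂ ≈ 114 K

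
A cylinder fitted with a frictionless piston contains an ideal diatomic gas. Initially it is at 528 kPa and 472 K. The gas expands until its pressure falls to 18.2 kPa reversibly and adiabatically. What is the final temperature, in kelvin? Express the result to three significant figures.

Along an adiabat T P^((1−γ)/γ) is constant, so T₂ = T₁ (P₂/P₁)^((γ−1)/γ).
For a diatomic ideal gas γ = 7/5, so (γ−1)/γ = 2/7.
T₂ = 472 × (18.2/528)^(2/7) = 180.3 K.

T₂ ≈ 180 K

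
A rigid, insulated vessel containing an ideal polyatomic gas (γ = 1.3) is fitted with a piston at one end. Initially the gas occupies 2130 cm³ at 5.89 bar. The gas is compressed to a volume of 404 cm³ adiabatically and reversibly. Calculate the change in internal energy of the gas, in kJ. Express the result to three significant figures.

P₂ = P₁(V₁/V₂)^γ = 5.89×(2130/404)^(1.3) = 51.13 bar.
For a reversible adiabat, W_by_gas = (P₁V₁ − P₂V₂)/(γ−1).
W_by = (589000×0.00213 − 5.113×10^6×0.000404) / (0.3) = -2704 J.
Q = 0 ⇒ ΔU = −W_by = 2704 J.

ΔU ≈ 2.70 kJ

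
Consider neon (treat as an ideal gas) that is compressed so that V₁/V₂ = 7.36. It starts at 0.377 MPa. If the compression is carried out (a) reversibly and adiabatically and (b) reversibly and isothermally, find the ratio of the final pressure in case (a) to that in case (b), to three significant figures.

P_adiabatic / P_isothermal ≈ 3.78

For a monatomic ideal gas γ = 5/3.
Isothermal: P_b = P₁(V₁/V₂) = 0.377×7.36.
Adiabatic: P_a = P₁(V₁/V₂)^γ = 0.377×7.36^(5/3).
P_a/P_b = (V₁/V₂)^(γ−1) = 7.36^(2/3) = 3.784.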